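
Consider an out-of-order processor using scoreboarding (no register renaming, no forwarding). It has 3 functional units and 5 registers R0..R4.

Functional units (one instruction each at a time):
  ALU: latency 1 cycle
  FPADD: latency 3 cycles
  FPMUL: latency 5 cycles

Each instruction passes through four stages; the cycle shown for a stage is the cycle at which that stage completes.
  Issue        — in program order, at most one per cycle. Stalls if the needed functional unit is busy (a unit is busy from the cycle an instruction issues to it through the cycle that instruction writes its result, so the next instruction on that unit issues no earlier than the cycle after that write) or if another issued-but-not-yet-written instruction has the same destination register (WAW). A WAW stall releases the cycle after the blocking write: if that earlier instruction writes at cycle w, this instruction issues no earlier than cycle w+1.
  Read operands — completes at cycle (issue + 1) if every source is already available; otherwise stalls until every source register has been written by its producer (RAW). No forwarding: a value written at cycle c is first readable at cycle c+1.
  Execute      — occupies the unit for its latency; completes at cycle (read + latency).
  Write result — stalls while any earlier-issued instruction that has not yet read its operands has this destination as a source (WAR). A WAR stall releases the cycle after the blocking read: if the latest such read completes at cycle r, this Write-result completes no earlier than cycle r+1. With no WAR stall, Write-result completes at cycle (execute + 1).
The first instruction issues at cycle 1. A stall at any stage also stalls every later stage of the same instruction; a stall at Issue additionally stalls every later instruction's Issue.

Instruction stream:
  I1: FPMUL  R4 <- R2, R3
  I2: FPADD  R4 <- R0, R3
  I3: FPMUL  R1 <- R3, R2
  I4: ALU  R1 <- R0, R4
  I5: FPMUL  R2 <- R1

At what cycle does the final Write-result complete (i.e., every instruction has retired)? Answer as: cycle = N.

I1: IS=1 RO=2 EX=7 WR=8
I2: IS=9 RO=10 EX=13 WR=14  [WAW R4: wait I1 write@8]
I3: IS=10 RO=11 EX=16 WR=17
I4: IS=18 RO=19 EX=20 WR=21  [WAW R1: wait I3 write@17]
I5: IS=19 RO=22 EX=27 WR=28  [RAW R1: wait I4 write@21]

cycle = 28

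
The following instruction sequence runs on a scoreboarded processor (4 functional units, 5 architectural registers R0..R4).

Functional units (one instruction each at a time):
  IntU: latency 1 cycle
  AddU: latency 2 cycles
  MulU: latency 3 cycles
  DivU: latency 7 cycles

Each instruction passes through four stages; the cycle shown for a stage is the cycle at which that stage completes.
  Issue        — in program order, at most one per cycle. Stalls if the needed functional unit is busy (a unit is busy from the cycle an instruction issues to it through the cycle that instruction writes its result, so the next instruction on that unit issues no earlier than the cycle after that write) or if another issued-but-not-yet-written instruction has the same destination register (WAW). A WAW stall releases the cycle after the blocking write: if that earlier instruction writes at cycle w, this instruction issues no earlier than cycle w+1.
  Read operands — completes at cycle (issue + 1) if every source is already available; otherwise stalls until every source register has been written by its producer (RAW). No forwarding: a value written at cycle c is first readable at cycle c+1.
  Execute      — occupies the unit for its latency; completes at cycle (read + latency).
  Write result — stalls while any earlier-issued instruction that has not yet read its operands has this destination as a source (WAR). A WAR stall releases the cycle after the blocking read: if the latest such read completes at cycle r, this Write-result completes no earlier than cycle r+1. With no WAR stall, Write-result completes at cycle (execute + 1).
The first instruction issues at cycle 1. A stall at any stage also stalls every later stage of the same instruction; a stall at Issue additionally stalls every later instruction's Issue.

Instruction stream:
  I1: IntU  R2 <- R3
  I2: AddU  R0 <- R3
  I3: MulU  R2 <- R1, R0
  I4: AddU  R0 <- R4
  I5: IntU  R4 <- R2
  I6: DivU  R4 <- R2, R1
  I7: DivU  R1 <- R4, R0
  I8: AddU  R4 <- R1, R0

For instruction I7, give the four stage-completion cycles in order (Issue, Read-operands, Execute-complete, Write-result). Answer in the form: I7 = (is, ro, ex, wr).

c1: issue I1 (IntU)
c2: I1 read-ops, issue I2 (AddU)
c3: I1 finished on IntU, I2 read-ops
c4: I1→R2
c5: I2 finished on AddU, issue I3 (MulU)
c6: I2→R0
c7: I3 read-ops, issue I4 (AddU)
c8: I4 read-ops, issue I5 (IntU)
c10: I3 finished on MulU, I4 finished on AddU
c11: I3→R2, I4→R0
c12: I5 read-ops
c13: I5 finished on IntU
c14: I5→R4
c15: issue I6 (DivU)
c16: I6 read-ops
c23: I6 finished on DivU
c24: I6→R4
c25: issue I7 (DivU)
c26: I7 read-ops, issue I8 (AddU)
c33: I7 finished on DivU
c34: I7→R1
c35: I8 read-ops
c37: I8 finished on AddU
c38: I8→R4

I7 = (25, 26, 33, 34)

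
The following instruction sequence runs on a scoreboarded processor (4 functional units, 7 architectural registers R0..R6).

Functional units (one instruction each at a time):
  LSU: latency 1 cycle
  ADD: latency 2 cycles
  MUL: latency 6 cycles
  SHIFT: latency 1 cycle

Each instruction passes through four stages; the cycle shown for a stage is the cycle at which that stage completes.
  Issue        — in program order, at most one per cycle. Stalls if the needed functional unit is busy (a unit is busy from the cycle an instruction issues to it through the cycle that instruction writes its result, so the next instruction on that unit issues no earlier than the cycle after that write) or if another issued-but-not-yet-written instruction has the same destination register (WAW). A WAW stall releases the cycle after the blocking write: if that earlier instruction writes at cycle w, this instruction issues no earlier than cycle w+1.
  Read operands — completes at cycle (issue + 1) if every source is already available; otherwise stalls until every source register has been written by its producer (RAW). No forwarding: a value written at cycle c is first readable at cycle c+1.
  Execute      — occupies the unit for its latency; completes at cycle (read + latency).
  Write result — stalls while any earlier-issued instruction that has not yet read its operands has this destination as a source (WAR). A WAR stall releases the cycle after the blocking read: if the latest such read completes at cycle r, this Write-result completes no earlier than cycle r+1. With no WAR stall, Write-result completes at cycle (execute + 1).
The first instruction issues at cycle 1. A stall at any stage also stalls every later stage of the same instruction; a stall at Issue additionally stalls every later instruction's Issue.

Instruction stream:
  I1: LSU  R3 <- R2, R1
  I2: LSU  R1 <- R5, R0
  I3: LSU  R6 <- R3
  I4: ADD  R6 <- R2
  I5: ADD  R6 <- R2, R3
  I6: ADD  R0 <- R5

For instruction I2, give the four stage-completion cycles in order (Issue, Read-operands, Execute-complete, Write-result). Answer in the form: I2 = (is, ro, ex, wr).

t=1  I1 issues→LSU
t=2  I1 reads
t=3  I1 exec-done
t=4  I1 writes R3
t=5  I2 issues→LSU
t=6  I2 reads
t=7  I2 exec-done
t=8  I2 writes R1
t=9  I3 issues→LSU
t=10  I3 reads
t=11  I3 exec-done
t=12  I3 writes R6
t=13  I4 issues→ADD
t=14  I4 reads
t=16  I4 exec-done
t=17  I4 writes R6
t=18  I5 issues→ADD
t=19  I5 reads
t=21  I5 exec-done
t=22  I5 writes R6
t=23  I6 issues→ADD
t=24  I6 reads
t=26  I6 exec-done
t=27  I6 writes R0

I2 = (5, 6, 7, 8)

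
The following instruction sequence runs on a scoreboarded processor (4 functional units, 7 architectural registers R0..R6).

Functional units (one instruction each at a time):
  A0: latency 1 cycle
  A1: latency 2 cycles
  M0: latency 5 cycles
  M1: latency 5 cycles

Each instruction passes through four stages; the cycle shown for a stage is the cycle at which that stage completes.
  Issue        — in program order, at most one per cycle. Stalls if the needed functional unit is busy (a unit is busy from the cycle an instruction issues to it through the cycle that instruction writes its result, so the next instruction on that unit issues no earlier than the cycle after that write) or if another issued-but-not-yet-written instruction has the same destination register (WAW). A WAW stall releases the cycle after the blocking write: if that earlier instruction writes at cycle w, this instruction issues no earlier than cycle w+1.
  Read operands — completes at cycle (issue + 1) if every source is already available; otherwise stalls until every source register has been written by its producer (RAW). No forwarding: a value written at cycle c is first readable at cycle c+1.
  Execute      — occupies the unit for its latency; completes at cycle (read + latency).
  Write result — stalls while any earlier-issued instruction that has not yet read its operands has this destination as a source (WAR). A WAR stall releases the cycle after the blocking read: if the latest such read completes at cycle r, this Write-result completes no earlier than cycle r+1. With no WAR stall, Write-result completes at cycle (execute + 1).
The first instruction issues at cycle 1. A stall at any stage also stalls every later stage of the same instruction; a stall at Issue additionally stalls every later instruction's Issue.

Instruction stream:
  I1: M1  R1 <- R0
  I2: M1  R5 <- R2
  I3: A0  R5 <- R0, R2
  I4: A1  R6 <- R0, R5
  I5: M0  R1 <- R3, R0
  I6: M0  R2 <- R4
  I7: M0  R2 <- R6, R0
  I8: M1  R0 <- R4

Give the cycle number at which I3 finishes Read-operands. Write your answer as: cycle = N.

I1: IS=1 RO=2 EX=7 WR=8
I2: IS=9 RO=10 EX=15 WR=16  [struct: M1 busy until I1 writes@8]
I3: IS=17 RO=18 EX=19 WR=20  [WAW R5: wait I2 write@16]
I4: IS=18 RO=21 EX=23 WR=24  [RAW R5: wait I3 write@20]
I5: IS=19 RO=20 EX=25 WR=26
I6: IS=27 RO=28 EX=33 WR=34  [struct: M0 busy until I5 writes@26]
I7: IS=35 RO=36 EX=41 WR=42  [struct: M0 busy until I6 writes@34]
I8: IS=36 RO=37 EX=42 WR=43

cycle = 18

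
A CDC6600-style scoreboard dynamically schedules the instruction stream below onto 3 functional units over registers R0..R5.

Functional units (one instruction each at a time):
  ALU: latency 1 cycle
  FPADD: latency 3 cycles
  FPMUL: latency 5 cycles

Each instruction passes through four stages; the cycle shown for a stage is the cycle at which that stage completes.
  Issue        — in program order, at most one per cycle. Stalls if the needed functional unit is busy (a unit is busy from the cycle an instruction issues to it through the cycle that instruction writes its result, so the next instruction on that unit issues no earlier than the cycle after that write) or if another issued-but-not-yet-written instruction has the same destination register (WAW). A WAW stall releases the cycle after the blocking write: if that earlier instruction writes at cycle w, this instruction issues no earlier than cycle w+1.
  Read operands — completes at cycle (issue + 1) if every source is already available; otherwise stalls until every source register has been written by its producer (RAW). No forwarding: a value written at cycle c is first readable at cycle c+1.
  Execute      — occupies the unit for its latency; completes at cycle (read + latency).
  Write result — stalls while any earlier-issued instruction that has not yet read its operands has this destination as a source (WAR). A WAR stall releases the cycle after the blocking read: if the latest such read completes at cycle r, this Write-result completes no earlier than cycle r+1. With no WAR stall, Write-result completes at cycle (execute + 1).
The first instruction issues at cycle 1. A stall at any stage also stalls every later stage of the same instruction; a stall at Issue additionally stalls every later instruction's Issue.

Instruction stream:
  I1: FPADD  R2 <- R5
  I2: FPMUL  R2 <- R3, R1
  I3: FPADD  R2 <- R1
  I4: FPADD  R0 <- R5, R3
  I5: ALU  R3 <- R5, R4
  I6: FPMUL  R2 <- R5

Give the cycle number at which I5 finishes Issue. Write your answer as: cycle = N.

cycle = 22

I1: IS=1 RO=2 EX=5 WR=6
I2: IS=7 RO=8 EX=13 WR=14  [WAW R2: wait I1 write@6]
I3: IS=15 RO=16 EX=19 WR=20  [WAW R2: wait I2 write@14]
I4: IS=21 RO=22 EX=25 WR=26  [struct: FPADD busy until I3 writes@20]
I5: IS=22 RO=23 EX=24 WR=25
I6: IS=23 RO=24 EX=29 WR=30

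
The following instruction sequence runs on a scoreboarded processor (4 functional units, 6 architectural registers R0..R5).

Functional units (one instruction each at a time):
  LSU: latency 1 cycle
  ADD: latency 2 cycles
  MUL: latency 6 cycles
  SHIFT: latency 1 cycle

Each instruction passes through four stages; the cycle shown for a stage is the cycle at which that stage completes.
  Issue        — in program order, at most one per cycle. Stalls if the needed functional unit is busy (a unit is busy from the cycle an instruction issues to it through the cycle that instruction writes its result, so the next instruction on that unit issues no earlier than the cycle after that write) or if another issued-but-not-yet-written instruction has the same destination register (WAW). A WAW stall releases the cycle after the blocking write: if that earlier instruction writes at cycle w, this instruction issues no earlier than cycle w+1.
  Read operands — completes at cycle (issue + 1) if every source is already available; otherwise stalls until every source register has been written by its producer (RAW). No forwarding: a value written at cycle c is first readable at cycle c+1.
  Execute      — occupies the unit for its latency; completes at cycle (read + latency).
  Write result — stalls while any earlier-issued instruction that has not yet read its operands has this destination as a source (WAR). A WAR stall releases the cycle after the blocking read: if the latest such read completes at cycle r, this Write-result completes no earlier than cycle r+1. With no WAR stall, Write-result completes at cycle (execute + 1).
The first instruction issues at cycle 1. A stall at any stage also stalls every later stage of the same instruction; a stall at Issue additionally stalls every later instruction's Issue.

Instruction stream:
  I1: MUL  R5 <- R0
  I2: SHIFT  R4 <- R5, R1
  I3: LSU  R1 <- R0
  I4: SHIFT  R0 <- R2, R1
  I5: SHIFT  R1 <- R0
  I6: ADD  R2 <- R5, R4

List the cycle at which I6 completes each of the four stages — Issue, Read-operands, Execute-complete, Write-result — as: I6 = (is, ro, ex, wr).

I6 = (18, 19, 21, 22)

[I1] 1/2/8/9
[I2] 2/10/11/12  (RAW R5: wait I1 write@9)
[I3] 3/4/5/11  (WAR R1: wait I2 read@10)
[I4] 13/14/15/16  (struct: SHIFT busy until I2 writes@12)
[I5] 17/18/19/20  (struct: SHIFT busy until I4 writes@16)
[I6] 18/19/21/22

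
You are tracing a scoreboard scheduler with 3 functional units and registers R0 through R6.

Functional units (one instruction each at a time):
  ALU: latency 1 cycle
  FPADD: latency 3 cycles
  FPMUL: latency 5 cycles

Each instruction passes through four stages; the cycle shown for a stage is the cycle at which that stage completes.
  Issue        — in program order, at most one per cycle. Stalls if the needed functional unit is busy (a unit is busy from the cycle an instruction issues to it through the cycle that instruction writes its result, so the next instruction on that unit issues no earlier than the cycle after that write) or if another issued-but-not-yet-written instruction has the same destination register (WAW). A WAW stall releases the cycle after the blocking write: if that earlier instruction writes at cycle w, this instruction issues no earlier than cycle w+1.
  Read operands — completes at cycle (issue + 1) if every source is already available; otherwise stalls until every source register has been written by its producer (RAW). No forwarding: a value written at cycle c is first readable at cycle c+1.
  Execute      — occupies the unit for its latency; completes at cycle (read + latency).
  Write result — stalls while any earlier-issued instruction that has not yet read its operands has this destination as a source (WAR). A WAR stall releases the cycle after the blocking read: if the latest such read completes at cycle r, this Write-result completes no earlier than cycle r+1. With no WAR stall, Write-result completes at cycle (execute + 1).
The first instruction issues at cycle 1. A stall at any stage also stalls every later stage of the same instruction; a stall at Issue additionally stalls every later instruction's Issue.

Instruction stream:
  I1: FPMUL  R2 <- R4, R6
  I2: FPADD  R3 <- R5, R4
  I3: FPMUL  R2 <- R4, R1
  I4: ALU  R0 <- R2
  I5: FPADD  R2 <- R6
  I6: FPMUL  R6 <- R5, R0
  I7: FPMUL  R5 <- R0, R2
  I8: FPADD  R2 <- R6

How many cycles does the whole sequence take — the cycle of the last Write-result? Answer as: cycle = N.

I1  is:1  ro:2  ex:7  wr:8
I2  is:2  ro:3  ex:6  wr:7
I3  is:9  ro:10  ex:15  wr:16  — struct: FPMUL busy until I1 writes@8
I4  is:10  ro:17  ex:18  wr:19  — RAW R2: wait I3 write@16
I5  is:17  ro:18  ex:21  wr:22  — WAW R2: wait I3 write@16
I6  is:18  ro:20  ex:25  wr:26  — RAW R0: wait I4 write@19
I7  is:27  ro:28  ex:33  wr:34  — struct: FPMUL busy until I6 writes@26
I8  is:28  ro:29  ex:32  wr:33

cycle = 34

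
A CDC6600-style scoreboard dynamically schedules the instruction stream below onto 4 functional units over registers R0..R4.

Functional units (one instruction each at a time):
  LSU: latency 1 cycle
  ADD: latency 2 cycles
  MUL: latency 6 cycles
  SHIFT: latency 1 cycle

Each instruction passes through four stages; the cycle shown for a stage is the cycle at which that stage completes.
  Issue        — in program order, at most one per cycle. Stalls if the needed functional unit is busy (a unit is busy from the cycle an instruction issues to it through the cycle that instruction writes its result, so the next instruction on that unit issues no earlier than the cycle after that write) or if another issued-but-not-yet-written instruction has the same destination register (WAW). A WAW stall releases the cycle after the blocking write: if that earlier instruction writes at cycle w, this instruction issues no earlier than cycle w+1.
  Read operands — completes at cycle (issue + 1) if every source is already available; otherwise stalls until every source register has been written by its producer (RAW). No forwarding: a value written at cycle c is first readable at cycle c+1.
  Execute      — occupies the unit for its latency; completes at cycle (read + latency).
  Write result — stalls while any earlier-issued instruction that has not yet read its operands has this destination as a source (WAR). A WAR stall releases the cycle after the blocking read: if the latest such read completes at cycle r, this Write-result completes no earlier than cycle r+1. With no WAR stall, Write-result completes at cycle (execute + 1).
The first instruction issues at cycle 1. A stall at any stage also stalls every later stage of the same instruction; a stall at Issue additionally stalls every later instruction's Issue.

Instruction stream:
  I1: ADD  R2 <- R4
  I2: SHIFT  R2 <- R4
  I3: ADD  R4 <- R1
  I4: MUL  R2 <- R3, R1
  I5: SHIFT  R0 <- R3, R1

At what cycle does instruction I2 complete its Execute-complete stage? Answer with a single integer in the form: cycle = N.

cycle = 8

[I1] 1/2/4/5
[I2] 6/7/8/9  (WAW R2: wait I1 write@5)
[I3] 7/8/10/11
[I4] 10/11/17/18  (WAW R2: wait I2 write@9)
[I5] 11/12/13/14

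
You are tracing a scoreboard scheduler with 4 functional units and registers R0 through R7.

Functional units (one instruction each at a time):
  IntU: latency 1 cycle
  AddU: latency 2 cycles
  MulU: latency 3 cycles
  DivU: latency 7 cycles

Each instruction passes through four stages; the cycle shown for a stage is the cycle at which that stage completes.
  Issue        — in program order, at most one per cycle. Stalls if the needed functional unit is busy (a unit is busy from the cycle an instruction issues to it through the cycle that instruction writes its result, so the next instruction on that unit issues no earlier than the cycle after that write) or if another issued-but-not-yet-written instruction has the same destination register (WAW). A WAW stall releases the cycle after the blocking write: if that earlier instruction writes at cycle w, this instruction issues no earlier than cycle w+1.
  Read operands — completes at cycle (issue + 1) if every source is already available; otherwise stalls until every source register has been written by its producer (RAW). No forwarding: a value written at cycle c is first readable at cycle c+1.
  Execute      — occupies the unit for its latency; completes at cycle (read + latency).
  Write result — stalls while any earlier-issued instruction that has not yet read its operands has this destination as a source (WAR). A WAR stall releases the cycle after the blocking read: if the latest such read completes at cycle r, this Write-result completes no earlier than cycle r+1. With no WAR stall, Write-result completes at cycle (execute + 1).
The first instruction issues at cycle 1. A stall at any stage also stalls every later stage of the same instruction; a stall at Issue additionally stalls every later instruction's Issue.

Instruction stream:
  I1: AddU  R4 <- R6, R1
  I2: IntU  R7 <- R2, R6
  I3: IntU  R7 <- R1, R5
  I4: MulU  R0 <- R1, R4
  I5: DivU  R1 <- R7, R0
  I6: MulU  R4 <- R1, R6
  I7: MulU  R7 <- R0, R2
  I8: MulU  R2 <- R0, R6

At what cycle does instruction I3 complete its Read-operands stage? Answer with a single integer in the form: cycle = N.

[I1] 1/2/4/5
[I2] 2/3/4/5
[I3] 6/7/8/9  (struct: IntU busy until I2 writes@5)
[I4] 7/8/11/12
[I5] 8/13/20/21  (RAW R0: wait I4 write@12)
[I6] 13/22/25/26  (struct: MulU busy until I4 writes@12; RAW R1: wait I5 write@21)
[I7] 27/28/31/32  (struct: MulU busy until I6 writes@26)
[I8] 33/34/37/38  (struct: MulU busy until I7 writes@32)

cycle = 7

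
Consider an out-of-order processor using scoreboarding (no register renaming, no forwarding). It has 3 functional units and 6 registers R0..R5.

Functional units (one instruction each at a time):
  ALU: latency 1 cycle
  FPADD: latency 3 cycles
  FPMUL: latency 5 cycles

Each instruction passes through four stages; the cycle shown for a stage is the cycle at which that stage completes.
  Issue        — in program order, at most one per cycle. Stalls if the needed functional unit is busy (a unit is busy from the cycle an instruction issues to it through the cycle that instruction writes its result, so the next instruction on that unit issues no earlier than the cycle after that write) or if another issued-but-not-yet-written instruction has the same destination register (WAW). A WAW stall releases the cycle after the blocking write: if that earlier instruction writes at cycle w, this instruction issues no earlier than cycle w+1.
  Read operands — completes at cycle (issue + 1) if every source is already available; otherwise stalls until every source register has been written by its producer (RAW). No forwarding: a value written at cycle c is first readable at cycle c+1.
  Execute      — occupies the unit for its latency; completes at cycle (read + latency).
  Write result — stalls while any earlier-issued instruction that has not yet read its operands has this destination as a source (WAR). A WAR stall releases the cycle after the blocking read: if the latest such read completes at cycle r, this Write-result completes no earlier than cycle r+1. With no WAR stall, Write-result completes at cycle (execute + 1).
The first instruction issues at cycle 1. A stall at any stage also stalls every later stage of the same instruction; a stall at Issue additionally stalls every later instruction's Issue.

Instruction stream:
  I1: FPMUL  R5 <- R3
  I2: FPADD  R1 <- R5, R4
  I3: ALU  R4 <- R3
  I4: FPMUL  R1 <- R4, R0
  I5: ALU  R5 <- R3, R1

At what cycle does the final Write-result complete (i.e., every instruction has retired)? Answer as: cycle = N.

c1: I1→FPMUL
c2: I1 RO · I2→FPADD
c3: I3→ALU
c4: I3 RO
c5: I3 EX
c7: I1 EX
c8: I1 WR R5
c9: I2 RO
c10: I3 WR R4
c12: I2 EX
c13: I2 WR R1
c14: I4→FPMUL
c15: I4 RO · I5→ALU
c20: I4 EX
c21: I4 WR R1
c22: I5 RO
c23: I5 EX
c24: I5 WR R5

cycle = 24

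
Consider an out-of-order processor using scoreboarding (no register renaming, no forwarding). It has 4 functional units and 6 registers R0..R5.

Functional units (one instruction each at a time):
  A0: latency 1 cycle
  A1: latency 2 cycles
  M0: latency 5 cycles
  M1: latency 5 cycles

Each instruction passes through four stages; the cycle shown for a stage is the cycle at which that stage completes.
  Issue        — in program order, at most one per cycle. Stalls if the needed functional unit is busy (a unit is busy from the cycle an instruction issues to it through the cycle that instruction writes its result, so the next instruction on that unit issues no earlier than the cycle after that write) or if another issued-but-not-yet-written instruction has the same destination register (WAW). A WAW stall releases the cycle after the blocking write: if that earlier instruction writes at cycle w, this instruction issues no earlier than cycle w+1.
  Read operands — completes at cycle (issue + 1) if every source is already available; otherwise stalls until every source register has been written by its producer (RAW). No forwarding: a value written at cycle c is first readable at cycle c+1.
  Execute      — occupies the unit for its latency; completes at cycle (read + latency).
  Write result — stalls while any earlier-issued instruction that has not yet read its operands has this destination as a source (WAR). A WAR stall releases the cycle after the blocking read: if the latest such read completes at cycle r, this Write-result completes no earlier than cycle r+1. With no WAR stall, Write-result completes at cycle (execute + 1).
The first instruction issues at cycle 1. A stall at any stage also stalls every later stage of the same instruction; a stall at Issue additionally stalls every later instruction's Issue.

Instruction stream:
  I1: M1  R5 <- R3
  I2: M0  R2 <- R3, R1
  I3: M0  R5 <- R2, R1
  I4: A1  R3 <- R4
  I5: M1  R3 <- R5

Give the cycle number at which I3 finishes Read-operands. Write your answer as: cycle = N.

cycle 1: I1 issues→M1
cycle 2: I1 reads | I2 issues→M0
cycle 3: I2 reads
cycle 7: I1 exec-done
cycle 8: I1 writes R5 | I2 exec-done
cycle 9: I2 writes R2
cycle 10: I3 issues→M0
cycle 11: I3 reads | I4 issues→A1
cycle 12: I4 reads
cycle 14: I4 exec-done
cycle 15: I4 writes R3
cycle 16: I3 exec-done | I5 issues→M1
cycle 17: I3 writes R5
cycle 18: I5 reads
cycle 23: I5 exec-done
cycle 24: I5 writes R3

cycle = 11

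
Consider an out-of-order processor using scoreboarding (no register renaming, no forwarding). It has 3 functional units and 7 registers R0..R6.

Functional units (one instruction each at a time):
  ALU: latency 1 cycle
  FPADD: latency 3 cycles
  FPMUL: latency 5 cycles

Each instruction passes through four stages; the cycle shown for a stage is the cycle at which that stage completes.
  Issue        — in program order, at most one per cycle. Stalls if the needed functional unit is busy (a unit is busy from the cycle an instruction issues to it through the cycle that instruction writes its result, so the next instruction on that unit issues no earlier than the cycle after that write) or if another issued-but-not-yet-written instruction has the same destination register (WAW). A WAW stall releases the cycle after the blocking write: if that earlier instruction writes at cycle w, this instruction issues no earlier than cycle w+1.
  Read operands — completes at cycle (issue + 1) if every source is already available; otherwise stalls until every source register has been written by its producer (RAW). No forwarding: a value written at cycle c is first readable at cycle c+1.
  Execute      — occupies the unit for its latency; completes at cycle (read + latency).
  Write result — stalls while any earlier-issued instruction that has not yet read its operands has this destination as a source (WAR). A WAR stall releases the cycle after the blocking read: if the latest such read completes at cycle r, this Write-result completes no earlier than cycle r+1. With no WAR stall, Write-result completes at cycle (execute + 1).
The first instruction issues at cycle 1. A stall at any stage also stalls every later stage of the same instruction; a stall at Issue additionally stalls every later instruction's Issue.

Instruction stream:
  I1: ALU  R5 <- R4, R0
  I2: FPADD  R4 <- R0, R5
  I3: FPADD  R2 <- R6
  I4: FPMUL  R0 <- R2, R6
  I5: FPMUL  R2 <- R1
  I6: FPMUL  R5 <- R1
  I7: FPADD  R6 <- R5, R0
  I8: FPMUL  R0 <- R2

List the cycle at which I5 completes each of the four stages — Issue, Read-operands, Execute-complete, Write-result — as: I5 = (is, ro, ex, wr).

I5 = (23, 24, 29, 30)

[I1] 1/2/3/4
[I2] 2/5/8/9  (RAW R5: wait I1 write@4)
[I3] 10/11/14/15  (struct: FPADD busy until I2 writes@9)
[I4] 11/16/21/22  (RAW R2: wait I3 write@15)
[I5] 23/24/29/30  (struct: FPMUL busy until I4 writes@22)
[I6] 31/32/37/38  (struct: FPMUL busy until I5 writes@30)
[I7] 32/39/42/43  (RAW R5: wait I6 write@38)
[I8] 39/40/45/46  (struct: FPMUL busy until I6 writes@38)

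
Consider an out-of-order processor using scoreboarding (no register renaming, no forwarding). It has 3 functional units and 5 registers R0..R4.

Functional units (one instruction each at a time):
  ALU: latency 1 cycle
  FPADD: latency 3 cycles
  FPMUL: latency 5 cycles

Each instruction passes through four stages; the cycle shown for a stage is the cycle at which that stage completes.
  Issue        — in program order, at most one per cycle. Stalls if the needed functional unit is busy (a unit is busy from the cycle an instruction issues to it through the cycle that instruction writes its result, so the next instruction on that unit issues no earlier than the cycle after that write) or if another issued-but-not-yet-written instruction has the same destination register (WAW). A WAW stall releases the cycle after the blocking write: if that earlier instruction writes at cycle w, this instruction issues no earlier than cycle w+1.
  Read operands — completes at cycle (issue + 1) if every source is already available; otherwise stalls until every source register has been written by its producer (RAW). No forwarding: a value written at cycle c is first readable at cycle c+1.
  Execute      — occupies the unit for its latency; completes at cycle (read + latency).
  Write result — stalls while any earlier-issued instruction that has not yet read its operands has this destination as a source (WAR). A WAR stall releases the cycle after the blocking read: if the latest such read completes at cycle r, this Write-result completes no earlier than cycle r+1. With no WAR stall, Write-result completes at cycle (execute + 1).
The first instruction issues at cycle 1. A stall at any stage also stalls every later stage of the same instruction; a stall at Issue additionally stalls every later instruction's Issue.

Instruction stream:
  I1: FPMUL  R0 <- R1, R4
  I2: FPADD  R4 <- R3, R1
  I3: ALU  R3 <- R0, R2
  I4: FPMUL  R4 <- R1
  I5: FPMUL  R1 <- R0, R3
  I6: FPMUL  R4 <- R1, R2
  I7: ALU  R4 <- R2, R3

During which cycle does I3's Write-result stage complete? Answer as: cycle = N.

cycle = 11

I1 -> (1, 2, 7, 8)
I2 -> (2, 3, 6, 7)
I3 -> (3, 9, 10, 11)  // RAW R0: wait I1 write@8
I4 -> (9, 10, 15, 16)  // struct: FPMUL busy until I1 writes@8
I5 -> (17, 18, 23, 24)  // struct: FPMUL busy until I4 writes@16
I6 -> (25, 26, 31, 32)  // struct: FPMUL busy until I5 writes@24
I7 -> (33, 34, 35, 36)  // WAW R4: wait I6 write@32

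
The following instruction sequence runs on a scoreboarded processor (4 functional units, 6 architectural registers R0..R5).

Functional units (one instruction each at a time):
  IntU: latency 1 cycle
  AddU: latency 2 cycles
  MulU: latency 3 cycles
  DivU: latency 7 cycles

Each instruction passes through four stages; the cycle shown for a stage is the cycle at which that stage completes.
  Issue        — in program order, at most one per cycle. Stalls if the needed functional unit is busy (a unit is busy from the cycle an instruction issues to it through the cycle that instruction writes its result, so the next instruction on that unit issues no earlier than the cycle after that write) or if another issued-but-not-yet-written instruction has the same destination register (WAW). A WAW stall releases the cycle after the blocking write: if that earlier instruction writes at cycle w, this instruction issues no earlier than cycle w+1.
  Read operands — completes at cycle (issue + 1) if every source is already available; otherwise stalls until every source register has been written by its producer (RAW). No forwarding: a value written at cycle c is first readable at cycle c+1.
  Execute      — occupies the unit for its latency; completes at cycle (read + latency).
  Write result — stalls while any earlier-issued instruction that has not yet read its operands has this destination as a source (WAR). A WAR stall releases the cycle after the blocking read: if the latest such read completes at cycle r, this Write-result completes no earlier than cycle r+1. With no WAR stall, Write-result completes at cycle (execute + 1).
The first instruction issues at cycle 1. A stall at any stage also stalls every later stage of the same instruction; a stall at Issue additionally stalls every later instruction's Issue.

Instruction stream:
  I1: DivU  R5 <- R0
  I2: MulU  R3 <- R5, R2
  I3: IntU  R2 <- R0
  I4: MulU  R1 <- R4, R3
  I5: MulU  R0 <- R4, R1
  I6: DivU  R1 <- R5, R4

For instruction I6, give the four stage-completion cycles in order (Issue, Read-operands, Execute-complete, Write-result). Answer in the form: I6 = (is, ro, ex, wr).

[1] I1 issues→DivU
[2] I1 reads, I2 issues→MulU
[3] I3 issues→IntU
[4] I3 reads
[5] I3 exec-done
[9] I1 exec-done
[10] I1 writes R5
[11] I2 reads
[12] I3 writes R2
[14] I2 exec-done
[15] I2 writes R3
[16] I4 issues→MulU
[17] I4 reads
[20] I4 exec-done
[21] I4 writes R1
[22] I5 issues→MulU
[23] I5 reads, I6 issues→DivU
[24] I6 reads
[26] I5 exec-done
[27] I5 writes R0
[31] I6 exec-done
[32] I6 writes R1

I6 = (23, 24, 31, 32)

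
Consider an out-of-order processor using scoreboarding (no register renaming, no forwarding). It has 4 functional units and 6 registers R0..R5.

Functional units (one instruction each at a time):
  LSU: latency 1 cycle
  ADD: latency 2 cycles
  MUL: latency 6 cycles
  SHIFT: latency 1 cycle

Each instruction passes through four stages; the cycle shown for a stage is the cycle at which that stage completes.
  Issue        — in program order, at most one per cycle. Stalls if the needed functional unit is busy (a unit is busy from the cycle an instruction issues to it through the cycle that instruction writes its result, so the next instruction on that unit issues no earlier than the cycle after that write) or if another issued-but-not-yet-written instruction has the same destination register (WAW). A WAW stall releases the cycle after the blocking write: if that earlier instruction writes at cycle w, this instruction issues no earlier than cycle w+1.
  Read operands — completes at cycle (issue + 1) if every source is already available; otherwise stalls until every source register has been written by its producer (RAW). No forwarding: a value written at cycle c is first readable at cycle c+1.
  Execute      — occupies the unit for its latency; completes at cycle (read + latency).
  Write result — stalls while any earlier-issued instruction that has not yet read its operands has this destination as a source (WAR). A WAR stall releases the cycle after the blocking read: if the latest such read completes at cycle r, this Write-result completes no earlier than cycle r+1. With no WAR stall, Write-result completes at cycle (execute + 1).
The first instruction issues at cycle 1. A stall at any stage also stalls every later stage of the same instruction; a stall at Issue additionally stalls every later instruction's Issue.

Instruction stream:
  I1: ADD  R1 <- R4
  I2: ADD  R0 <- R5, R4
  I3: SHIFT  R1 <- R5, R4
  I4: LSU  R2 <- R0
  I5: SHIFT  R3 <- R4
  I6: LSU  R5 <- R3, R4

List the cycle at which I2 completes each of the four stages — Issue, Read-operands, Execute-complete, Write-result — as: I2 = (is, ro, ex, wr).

1) issue 1, read 2, done 4, write 5
2) issue 6, read 7, done 9, write 10  <struct: ADD busy until I1 writes@5>
3) issue 7, read 8, done 9, write 10
4) issue 8, read 11, done 12, write 13  <RAW R0: wait I2 write@10>
5) issue 11, read 12, done 13, write 14  <struct: SHIFT busy until I3 writes@10>
6) issue 14, read 15, done 16, write 17  <struct: LSU busy until I4 writes@13>

I2 = (6, 7, 9, 10)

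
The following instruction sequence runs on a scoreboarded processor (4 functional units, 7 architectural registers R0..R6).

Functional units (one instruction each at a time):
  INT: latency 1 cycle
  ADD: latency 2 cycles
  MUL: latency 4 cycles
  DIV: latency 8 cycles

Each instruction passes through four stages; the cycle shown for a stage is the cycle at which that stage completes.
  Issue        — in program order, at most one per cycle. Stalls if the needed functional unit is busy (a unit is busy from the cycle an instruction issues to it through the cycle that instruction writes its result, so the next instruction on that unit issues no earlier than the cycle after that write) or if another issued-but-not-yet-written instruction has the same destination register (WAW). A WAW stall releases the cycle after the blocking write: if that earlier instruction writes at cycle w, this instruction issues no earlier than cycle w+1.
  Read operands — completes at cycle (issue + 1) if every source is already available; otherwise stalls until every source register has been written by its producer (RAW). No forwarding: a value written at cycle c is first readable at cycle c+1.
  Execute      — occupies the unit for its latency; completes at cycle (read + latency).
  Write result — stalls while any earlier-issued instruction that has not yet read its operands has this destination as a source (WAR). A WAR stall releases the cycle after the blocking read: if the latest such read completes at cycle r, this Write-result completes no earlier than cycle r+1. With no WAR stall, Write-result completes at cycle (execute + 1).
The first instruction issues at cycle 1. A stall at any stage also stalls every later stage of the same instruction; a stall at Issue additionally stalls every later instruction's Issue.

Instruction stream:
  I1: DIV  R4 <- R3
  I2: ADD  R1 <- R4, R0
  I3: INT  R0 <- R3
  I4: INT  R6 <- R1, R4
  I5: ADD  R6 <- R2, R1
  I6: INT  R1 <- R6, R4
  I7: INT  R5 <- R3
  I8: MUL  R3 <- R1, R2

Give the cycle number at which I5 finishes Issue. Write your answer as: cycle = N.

I1 -> (1, 2, 10, 11)
I2 -> (2, 12, 14, 15)  // RAW R4: wait I1 write@11
I3 -> (3, 4, 5, 13)  // WAR R0: wait I2 read@12
I4 -> (14, 16, 17, 18)  // struct: INT busy until I3 writes@13, RAW R1: wait I2 write@15
I5 -> (19, 20, 22, 23)  // WAW R6: wait I4 write@18
I6 -> (20, 24, 25, 26)  // RAW R6: wait I5 write@23
I7 -> (27, 28, 29, 30)  // struct: INT busy until I6 writes@26
I8 -> (28, 29, 33, 34)

cycle = 19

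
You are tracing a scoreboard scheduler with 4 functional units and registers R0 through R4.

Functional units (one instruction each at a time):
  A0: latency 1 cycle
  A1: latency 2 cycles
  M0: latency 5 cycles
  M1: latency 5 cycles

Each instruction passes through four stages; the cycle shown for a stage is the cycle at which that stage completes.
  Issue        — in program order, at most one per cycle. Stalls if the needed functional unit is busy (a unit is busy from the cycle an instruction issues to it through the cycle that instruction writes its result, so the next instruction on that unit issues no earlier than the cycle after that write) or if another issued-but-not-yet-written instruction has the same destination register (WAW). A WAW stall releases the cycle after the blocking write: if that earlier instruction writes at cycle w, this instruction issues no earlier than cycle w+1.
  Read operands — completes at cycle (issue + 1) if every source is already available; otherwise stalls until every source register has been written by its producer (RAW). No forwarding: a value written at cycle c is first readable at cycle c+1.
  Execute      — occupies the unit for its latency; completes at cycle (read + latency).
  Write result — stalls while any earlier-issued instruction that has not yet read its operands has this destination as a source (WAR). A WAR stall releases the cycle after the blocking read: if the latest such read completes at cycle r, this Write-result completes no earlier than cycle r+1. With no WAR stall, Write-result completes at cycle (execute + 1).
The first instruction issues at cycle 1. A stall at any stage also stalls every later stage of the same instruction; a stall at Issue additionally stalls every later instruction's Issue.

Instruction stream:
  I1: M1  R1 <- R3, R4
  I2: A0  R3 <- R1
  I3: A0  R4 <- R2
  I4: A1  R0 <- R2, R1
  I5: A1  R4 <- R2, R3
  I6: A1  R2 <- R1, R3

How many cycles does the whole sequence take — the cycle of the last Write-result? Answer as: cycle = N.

[1] issue I1 (M1)
[2] I1 read-ops; issue I2 (A0)
[7] I1 finished on M1
[8] I1→R1
[9] I2 read-ops
[10] I2 finished on A0
[11] I2→R3
[12] issue I3 (A0)
[13] I3 read-ops; issue I4 (A1)
[14] I3 finished on A0; I4 read-ops
[15] I3→R4
[16] I4 finished on A1
[17] I4→R0
[18] issue I5 (A1)
[19] I5 read-ops
[21] I5 finished on A1
[22] I5→R4
[23] issue I6 (A1)
[24] I6 read-ops
[26] I6 finished on A1
[27] I6→R2

cycle = 27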